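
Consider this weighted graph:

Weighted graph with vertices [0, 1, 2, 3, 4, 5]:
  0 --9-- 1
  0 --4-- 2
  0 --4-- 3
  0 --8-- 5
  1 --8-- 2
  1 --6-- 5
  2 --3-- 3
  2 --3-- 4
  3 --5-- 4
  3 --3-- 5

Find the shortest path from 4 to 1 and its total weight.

Using Dijkstra's algorithm from vertex 4:
Shortest path: 4 -> 2 -> 1
Total weight: 3 + 8 = 11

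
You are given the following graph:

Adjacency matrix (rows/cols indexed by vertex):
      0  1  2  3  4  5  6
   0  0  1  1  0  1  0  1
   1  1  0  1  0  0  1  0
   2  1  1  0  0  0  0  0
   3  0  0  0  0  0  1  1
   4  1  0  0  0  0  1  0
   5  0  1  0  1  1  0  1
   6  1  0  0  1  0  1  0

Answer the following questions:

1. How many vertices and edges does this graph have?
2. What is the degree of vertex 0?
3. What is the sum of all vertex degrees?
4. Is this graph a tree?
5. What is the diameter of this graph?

Count: 7 vertices, 10 edges.
Vertex 0 has neighbors [1, 2, 4, 6], degree = 4.
Handshaking lemma: 2 * 10 = 20.
A tree on 7 vertices has 6 edges. This graph has 10 edges (4 extra). Not a tree.
Diameter (longest shortest path) = 3.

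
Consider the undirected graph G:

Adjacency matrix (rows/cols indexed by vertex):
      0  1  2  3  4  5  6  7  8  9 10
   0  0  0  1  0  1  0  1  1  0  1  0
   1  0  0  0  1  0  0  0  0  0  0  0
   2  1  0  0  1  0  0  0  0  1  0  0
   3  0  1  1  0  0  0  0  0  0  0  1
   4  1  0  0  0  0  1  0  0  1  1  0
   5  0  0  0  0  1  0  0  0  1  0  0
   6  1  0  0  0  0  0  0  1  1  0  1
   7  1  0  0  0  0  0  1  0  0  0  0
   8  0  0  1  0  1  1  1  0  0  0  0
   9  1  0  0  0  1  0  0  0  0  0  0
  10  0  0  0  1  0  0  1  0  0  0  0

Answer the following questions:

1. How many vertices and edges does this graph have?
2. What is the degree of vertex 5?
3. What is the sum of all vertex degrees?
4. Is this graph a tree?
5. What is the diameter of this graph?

Count: 11 vertices, 16 edges.
Vertex 5 has neighbors [4, 8], degree = 2.
Handshaking lemma: 2 * 16 = 32.
A tree on 11 vertices has 10 edges. This graph has 16 edges (6 extra). Not a tree.
Diameter (longest shortest path) = 4.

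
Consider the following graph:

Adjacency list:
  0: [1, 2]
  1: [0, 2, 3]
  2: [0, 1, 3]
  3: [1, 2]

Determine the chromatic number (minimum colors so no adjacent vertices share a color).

The graph has a maximum clique of size 3 (lower bound on chromatic number).
A valid 3-coloring: {0: 2, 1: 0, 2: 1, 3: 2}.
Chromatic number = 3.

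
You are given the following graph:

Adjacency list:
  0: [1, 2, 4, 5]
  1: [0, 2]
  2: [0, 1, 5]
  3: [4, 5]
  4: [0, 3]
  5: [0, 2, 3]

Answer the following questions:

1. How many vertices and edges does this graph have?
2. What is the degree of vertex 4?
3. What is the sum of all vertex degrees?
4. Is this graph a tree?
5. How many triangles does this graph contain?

Count: 6 vertices, 8 edges.
Vertex 4 has neighbors [0, 3], degree = 2.
Handshaking lemma: 2 * 8 = 16.
A tree on 6 vertices has 5 edges. This graph has 8 edges (3 extra). Not a tree.
Number of triangles = 2.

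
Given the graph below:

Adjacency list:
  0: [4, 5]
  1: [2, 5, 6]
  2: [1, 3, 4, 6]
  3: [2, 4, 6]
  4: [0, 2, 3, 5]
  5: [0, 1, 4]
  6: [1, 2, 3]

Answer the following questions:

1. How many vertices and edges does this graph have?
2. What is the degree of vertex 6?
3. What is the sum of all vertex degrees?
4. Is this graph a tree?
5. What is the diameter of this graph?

Count: 7 vertices, 11 edges.
Vertex 6 has neighbors [1, 2, 3], degree = 3.
Handshaking lemma: 2 * 11 = 22.
A tree on 7 vertices has 6 edges. This graph has 11 edges (5 extra). Not a tree.
Diameter (longest shortest path) = 3.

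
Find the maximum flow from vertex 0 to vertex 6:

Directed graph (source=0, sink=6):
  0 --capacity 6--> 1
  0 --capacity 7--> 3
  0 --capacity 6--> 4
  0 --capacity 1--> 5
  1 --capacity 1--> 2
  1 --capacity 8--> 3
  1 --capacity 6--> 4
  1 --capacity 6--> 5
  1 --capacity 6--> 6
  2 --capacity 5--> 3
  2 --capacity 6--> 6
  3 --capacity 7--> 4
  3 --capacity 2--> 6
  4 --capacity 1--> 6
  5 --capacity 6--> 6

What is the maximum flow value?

Computing max flow:
  Flow on (0->1): 6/6
  Flow on (0->3): 2/7
  Flow on (0->4): 1/6
  Flow on (0->5): 1/1
  Flow on (1->6): 6/6
  Flow on (3->6): 2/2
  Flow on (4->6): 1/1
  Flow on (5->6): 1/6
Maximum flow = 10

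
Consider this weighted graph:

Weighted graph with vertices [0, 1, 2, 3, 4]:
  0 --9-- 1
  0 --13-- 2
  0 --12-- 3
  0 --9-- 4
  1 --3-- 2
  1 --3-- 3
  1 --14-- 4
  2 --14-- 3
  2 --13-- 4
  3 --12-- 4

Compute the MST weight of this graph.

Applying Kruskal's algorithm (sort edges by weight, add if no cycle):
  Add (1,3) w=3
  Add (1,2) w=3
  Add (0,1) w=9
  Add (0,4) w=9
  Skip (0,3) w=12 (creates cycle)
  Skip (3,4) w=12 (creates cycle)
  Skip (0,2) w=13 (creates cycle)
  Skip (2,4) w=13 (creates cycle)
  Skip (1,4) w=14 (creates cycle)
  Skip (2,3) w=14 (creates cycle)
MST weight = 24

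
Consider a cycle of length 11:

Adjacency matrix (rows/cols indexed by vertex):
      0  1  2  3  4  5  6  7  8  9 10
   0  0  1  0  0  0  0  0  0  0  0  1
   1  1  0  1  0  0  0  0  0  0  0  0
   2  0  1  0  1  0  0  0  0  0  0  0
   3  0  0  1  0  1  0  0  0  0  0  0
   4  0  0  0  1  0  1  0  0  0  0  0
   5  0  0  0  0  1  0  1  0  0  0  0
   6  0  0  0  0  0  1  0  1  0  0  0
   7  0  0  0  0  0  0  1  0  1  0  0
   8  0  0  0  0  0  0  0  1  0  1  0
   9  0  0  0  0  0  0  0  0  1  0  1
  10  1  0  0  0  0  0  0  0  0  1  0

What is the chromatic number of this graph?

This is an odd cycle (C_11). Odd cycles are not bipartite (any 2-coloring forces two adjacent vertices to match), and 3 colors suffice.
Chromatic number = 3.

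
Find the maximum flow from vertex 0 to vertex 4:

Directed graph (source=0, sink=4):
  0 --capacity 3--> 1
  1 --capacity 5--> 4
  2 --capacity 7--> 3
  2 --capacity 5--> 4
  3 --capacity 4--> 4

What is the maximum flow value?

Computing max flow:
  Flow on (0->1): 3/3
  Flow on (1->4): 3/5
Maximum flow = 3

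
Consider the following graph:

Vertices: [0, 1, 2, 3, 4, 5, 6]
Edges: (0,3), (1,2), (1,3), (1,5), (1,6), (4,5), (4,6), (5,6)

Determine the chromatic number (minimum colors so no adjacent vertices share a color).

The graph has a maximum clique of size 3 (lower bound on chromatic number).
A valid 3-coloring: {0: 0, 1: 0, 2: 1, 3: 1, 4: 0, 5: 1, 6: 2}.
Chromatic number = 3.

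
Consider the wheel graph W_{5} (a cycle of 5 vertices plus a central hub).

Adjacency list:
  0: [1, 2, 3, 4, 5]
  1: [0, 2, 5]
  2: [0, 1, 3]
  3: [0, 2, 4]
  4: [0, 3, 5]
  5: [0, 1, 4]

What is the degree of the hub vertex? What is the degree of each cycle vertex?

The hub connects to all 5 cycle vertices, so deg(hub) = 5.
Each cycle vertex connects to 2 neighbors on the cycle plus the hub, so deg(cycle vertex) = 3.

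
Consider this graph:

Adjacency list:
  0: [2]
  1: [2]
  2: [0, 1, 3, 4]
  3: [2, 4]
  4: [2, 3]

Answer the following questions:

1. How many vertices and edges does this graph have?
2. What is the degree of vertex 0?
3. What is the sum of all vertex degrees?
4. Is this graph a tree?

Count: 5 vertices, 5 edges.
Vertex 0 has neighbors [2], degree = 1.
Handshaking lemma: 2 * 5 = 10.
A tree on 5 vertices has 4 edges. This graph has 5 edges (1 extra). Not a tree.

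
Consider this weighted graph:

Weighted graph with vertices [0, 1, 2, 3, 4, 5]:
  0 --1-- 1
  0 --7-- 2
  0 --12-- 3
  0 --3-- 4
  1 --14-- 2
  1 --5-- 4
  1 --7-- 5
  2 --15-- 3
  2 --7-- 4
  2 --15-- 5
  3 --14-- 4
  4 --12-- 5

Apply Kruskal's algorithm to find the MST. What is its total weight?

Applying Kruskal's algorithm (sort edges by weight, add if no cycle):
  Add (0,1) w=1
  Add (0,4) w=3
  Skip (1,4) w=5 (creates cycle)
  Add (0,2) w=7
  Add (1,5) w=7
  Skip (2,4) w=7 (creates cycle)
  Add (0,3) w=12
  Skip (4,5) w=12 (creates cycle)
  Skip (1,2) w=14 (creates cycle)
  Skip (3,4) w=14 (creates cycle)
  Skip (2,3) w=15 (creates cycle)
  Skip (2,5) w=15 (creates cycle)
MST weight = 30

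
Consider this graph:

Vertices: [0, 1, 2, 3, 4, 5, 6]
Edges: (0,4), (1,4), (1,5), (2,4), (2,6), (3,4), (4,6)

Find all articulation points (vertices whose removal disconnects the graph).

An articulation point is a vertex whose removal disconnects the graph.
Articulation points: [1, 4]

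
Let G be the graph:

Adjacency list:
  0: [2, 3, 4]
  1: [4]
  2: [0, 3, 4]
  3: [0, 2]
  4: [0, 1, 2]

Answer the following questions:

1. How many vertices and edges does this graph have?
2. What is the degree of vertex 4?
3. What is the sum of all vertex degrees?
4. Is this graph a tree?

Count: 5 vertices, 6 edges.
Vertex 4 has neighbors [0, 1, 2], degree = 3.
Handshaking lemma: 2 * 6 = 12.
A tree on 5 vertices has 4 edges. This graph has 6 edges (2 extra). Not a tree.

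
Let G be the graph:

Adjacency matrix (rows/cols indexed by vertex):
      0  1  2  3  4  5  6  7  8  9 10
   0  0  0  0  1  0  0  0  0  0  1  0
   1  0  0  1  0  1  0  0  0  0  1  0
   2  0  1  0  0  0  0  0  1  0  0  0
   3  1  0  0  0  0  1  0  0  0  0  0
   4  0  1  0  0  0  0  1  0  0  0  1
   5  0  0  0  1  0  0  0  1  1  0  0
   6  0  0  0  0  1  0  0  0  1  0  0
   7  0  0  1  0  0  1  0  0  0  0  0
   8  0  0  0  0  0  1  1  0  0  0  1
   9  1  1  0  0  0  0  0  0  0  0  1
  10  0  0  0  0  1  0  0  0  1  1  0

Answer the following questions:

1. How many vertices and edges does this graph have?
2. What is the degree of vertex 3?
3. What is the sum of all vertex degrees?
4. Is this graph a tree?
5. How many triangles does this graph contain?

Count: 11 vertices, 14 edges.
Vertex 3 has neighbors [0, 5], degree = 2.
Handshaking lemma: 2 * 14 = 28.
A tree on 11 vertices has 10 edges. This graph has 14 edges (4 extra). Not a tree.
Number of triangles = 0.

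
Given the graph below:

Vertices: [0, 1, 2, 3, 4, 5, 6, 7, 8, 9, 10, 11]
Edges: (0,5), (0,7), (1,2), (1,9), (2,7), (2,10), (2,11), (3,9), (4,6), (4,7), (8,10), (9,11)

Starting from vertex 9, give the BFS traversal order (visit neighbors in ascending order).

BFS from vertex 9 (neighbors processed in ascending order):
Visit order: 9, 1, 3, 11, 2, 7, 10, 0, 4, 8, 5, 6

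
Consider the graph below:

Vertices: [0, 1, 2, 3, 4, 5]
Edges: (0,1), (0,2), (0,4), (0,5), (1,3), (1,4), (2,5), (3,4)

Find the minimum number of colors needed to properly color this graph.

The graph has a maximum clique of size 3 (lower bound on chromatic number).
A valid 3-coloring: {0: 0, 1: 1, 2: 1, 3: 0, 4: 2, 5: 2}.
Chromatic number = 3.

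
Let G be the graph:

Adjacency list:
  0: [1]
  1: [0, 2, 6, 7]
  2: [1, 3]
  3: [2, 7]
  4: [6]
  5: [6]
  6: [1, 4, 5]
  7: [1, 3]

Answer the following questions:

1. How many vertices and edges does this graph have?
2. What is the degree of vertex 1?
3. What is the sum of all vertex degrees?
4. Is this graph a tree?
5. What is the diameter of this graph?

Count: 8 vertices, 8 edges.
Vertex 1 has neighbors [0, 2, 6, 7], degree = 4.
Handshaking lemma: 2 * 8 = 16.
A tree on 8 vertices has 7 edges. This graph has 8 edges (1 extra). Not a tree.
Diameter (longest shortest path) = 4.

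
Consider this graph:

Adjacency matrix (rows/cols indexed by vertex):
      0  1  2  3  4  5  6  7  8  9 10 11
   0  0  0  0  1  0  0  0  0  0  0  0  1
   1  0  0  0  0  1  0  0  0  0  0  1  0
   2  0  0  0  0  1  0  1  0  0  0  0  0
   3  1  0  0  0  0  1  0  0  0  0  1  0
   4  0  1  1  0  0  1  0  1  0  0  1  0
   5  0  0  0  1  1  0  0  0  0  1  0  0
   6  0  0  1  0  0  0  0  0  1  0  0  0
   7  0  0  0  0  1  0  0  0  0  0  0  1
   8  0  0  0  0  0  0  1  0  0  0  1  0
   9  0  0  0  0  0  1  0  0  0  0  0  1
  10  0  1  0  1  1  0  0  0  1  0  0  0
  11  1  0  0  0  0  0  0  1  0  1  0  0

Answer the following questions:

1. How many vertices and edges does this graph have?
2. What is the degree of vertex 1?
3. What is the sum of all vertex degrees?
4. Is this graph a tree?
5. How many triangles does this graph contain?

Count: 12 vertices, 16 edges.
Vertex 1 has neighbors [4, 10], degree = 2.
Handshaking lemma: 2 * 16 = 32.
A tree on 12 vertices has 11 edges. This graph has 16 edges (5 extra). Not a tree.
Number of triangles = 1.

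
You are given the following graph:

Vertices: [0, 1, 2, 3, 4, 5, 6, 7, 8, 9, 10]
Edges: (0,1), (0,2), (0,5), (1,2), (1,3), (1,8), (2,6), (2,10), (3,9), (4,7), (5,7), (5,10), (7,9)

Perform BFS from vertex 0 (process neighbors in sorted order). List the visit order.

BFS from vertex 0 (neighbors processed in ascending order):
Visit order: 0, 1, 2, 5, 3, 8, 6, 10, 7, 9, 4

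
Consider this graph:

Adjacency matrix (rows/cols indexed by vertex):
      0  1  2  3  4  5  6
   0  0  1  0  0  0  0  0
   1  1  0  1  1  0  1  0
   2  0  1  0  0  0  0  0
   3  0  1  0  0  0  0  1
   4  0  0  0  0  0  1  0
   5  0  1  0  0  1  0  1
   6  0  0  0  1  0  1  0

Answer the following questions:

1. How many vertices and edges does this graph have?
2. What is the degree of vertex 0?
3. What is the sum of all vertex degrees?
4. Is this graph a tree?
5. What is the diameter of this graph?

Count: 7 vertices, 7 edges.
Vertex 0 has neighbors [1], degree = 1.
Handshaking lemma: 2 * 7 = 14.
A tree on 7 vertices has 6 edges. This graph has 7 edges (1 extra). Not a tree.
Diameter (longest shortest path) = 3.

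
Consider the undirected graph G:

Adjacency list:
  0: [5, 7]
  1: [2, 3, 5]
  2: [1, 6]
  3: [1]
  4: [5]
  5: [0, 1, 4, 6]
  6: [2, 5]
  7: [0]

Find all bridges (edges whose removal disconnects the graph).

A bridge is an edge whose removal increases the number of connected components.
Bridges found: (0,5), (0,7), (1,3), (4,5)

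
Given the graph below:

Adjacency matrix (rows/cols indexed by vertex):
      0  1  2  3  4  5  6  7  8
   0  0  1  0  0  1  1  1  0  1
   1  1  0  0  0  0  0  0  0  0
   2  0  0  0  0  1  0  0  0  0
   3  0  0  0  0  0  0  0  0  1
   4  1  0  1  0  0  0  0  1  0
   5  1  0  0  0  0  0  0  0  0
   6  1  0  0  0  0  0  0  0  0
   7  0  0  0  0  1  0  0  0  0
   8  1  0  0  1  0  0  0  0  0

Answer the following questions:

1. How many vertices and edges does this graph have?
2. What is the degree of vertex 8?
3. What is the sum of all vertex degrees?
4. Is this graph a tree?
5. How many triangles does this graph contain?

Count: 9 vertices, 8 edges.
Vertex 8 has neighbors [0, 3], degree = 2.
Handshaking lemma: 2 * 8 = 16.
A graph is a tree iff it is connected and has exactly n-1 edges. This graph is connected (all 9 vertices in one component) and has 9-1 = 8 edges. It is a tree.
Number of triangles = 0.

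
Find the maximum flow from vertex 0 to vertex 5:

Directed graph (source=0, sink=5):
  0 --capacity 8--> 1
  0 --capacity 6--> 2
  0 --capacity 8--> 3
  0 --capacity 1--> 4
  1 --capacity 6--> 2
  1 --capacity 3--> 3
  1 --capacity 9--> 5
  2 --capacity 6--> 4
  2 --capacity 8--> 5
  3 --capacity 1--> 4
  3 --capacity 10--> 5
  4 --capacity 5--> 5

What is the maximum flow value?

Computing max flow:
  Flow on (0->1): 8/8
  Flow on (0->2): 6/6
  Flow on (0->3): 8/8
  Flow on (0->4): 1/1
  Flow on (1->5): 8/9
  Flow on (2->5): 6/8
  Flow on (3->5): 8/10
  Flow on (4->5): 1/5
Maximum flow = 23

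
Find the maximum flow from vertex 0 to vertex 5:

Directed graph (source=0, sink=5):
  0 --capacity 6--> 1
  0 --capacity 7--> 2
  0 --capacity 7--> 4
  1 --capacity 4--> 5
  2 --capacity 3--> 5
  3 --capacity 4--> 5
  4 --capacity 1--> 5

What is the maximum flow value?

Computing max flow:
  Flow on (0->1): 4/6
  Flow on (0->2): 3/7
  Flow on (0->4): 1/7
  Flow on (1->5): 4/4
  Flow on (2->5): 3/3
  Flow on (4->5): 1/1
Maximum flow = 8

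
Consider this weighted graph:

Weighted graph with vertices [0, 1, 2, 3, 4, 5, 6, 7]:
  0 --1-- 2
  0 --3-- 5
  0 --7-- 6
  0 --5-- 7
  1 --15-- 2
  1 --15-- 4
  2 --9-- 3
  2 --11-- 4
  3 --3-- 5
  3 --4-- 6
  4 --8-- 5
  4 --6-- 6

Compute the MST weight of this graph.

Applying Kruskal's algorithm (sort edges by weight, add if no cycle):
  Add (0,2) w=1
  Add (0,5) w=3
  Add (3,5) w=3
  Add (3,6) w=4
  Add (0,7) w=5
  Add (4,6) w=6
  Skip (0,6) w=7 (creates cycle)
  Skip (4,5) w=8 (creates cycle)
  Skip (2,3) w=9 (creates cycle)
  Skip (2,4) w=11 (creates cycle)
  Add (1,2) w=15
  Skip (1,4) w=15 (creates cycle)
MST weight = 37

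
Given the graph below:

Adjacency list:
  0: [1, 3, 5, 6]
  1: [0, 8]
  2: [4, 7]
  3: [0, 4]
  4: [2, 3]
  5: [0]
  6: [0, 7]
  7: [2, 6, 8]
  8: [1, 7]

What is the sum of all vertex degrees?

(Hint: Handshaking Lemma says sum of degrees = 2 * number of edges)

Count edges: 10 edges.
By Handshaking Lemma: sum of degrees = 2 * 10 = 20.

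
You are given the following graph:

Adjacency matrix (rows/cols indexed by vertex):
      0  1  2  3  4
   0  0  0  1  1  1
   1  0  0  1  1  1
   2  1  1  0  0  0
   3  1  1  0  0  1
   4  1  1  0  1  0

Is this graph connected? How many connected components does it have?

Checking connectivity: the graph has 1 connected component(s).
All vertices are reachable from each other. The graph IS connected.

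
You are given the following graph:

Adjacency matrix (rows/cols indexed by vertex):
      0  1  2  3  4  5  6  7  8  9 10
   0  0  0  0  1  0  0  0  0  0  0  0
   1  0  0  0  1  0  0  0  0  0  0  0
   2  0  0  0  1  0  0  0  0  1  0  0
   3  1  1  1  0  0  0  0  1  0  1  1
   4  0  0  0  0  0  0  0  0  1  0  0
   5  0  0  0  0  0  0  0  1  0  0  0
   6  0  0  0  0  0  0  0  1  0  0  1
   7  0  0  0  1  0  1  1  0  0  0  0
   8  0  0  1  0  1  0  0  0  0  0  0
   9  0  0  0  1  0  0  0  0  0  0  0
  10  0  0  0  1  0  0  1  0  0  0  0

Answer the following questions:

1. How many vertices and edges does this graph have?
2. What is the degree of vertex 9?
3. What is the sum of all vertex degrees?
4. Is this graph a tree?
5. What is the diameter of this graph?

Count: 11 vertices, 11 edges.
Vertex 9 has neighbors [3], degree = 1.
Handshaking lemma: 2 * 11 = 22.
A tree on 11 vertices has 10 edges. This graph has 11 edges (1 extra). Not a tree.
Diameter (longest shortest path) = 5.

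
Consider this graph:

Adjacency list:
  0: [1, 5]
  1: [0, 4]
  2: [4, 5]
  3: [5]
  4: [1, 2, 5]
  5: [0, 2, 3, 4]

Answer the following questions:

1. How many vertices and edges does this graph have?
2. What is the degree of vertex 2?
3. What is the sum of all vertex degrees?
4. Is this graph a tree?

Count: 6 vertices, 7 edges.
Vertex 2 has neighbors [4, 5], degree = 2.
Handshaking lemma: 2 * 7 = 14.
A tree on 6 vertices has 5 edges. This graph has 7 edges (2 extra). Not a tree.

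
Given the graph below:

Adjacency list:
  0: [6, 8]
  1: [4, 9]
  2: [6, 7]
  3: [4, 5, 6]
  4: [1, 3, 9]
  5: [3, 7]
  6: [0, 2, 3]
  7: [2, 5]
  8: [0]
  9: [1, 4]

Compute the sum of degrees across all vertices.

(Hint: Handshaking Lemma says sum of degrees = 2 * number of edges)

Count edges: 11 edges.
By Handshaking Lemma: sum of degrees = 2 * 11 = 22.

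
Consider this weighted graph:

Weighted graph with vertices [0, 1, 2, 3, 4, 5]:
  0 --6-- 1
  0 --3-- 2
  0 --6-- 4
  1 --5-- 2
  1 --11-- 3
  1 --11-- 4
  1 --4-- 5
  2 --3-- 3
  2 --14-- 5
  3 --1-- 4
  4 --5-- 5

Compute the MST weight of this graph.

Applying Kruskal's algorithm (sort edges by weight, add if no cycle):
  Add (3,4) w=1
  Add (0,2) w=3
  Add (2,3) w=3
  Add (1,5) w=4
  Add (1,2) w=5
  Skip (4,5) w=5 (creates cycle)
  Skip (0,1) w=6 (creates cycle)
  Skip (0,4) w=6 (creates cycle)
  Skip (1,3) w=11 (creates cycle)
  Skip (1,4) w=11 (creates cycle)
  Skip (2,5) w=14 (creates cycle)
MST weight = 16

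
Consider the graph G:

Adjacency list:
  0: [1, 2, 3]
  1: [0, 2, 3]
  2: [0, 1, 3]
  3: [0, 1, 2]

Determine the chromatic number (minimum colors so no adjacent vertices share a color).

The graph has a maximum clique of size 4 (lower bound on chromatic number).
A valid 4-coloring: {0: 0, 1: 1, 2: 2, 3: 3}.
Chromatic number = 4.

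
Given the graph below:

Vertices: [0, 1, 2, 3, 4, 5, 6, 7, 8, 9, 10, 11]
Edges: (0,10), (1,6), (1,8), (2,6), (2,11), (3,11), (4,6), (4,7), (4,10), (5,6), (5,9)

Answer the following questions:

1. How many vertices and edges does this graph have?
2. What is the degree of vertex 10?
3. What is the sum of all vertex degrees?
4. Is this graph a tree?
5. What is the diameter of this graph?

Count: 12 vertices, 11 edges.
Vertex 10 has neighbors [0, 4], degree = 2.
Handshaking lemma: 2 * 11 = 22.
A graph is a tree iff it is connected and has exactly n-1 edges. This graph is connected (all 12 vertices in one component) and has 12-1 = 11 edges. It is a tree.
Diameter (longest shortest path) = 6.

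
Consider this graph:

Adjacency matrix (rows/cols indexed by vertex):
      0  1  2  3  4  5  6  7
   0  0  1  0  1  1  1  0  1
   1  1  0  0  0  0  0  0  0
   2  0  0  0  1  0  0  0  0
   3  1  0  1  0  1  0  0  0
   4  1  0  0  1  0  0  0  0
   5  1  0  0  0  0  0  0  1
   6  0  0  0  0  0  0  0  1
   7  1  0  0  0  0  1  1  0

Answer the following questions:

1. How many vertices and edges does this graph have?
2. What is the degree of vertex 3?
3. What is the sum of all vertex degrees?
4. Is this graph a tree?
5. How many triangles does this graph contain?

Count: 8 vertices, 9 edges.
Vertex 3 has neighbors [0, 2, 4], degree = 3.
Handshaking lemma: 2 * 9 = 18.
A tree on 8 vertices has 7 edges. This graph has 9 edges (2 extra). Not a tree.
Number of triangles = 2.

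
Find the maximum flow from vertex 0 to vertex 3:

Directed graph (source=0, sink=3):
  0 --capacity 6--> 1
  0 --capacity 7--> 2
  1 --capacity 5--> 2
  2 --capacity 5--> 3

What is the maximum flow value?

Computing max flow:
  Flow on (0->1): 5/6
  Flow on (1->2): 5/5
  Flow on (2->3): 5/5
Maximum flow = 5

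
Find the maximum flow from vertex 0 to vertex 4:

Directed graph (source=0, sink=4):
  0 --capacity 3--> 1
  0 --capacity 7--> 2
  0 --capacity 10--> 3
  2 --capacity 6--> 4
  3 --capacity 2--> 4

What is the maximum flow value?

Computing max flow:
  Flow on (0->2): 6/7
  Flow on (0->3): 2/10
  Flow on (2->4): 6/6
  Flow on (3->4): 2/2
Maximum flow = 8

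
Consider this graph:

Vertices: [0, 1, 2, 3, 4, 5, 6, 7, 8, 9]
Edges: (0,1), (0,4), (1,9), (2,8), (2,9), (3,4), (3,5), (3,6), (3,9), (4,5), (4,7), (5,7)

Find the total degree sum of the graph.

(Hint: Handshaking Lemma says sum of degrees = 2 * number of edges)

Count edges: 12 edges.
By Handshaking Lemma: sum of degrees = 2 * 12 = 24.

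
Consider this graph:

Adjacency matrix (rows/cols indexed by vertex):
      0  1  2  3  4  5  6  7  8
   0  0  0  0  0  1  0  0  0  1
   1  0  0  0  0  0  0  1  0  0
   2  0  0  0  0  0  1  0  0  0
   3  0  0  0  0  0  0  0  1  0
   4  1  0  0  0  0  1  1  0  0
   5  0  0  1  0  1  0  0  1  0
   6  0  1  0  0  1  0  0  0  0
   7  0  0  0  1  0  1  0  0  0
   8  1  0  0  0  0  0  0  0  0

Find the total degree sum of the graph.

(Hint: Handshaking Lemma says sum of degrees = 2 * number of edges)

Count edges: 8 edges.
By Handshaking Lemma: sum of degrees = 2 * 8 = 16.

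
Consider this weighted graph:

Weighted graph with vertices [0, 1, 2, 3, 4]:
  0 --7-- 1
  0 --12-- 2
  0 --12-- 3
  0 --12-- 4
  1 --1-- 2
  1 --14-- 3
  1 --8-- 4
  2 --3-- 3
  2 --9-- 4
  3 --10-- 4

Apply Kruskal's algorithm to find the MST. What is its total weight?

Applying Kruskal's algorithm (sort edges by weight, add if no cycle):
  Add (1,2) w=1
  Add (2,3) w=3
  Add (0,1) w=7
  Add (1,4) w=8
  Skip (2,4) w=9 (creates cycle)
  Skip (3,4) w=10 (creates cycle)
  Skip (0,3) w=12 (creates cycle)
  Skip (0,2) w=12 (creates cycle)
  Skip (0,4) w=12 (creates cycle)
  Skip (1,3) w=14 (creates cycle)
MST weight = 19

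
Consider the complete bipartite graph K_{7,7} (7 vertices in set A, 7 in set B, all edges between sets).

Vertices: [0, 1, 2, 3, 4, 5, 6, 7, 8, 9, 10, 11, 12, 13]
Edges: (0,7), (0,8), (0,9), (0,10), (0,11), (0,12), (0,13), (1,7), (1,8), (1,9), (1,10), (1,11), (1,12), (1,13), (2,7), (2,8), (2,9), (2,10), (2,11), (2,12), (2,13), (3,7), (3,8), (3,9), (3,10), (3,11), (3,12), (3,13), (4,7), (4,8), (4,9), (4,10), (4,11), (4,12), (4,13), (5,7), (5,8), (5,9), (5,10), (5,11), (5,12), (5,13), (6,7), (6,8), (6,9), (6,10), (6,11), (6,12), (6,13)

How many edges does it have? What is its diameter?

K_{7,7} has 7 * 7 = 49 edges.
Any vertex reaches any opposite-side vertex in 1 step; same-side vertices reach in 2 steps via any opposite-side vertex.
Diameter = 2.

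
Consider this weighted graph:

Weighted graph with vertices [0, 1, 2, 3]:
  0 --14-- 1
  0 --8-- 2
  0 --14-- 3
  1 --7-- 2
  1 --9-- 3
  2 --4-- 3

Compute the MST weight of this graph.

Applying Kruskal's algorithm (sort edges by weight, add if no cycle):
  Add (2,3) w=4
  Add (1,2) w=7
  Add (0,2) w=8
  Skip (1,3) w=9 (creates cycle)
  Skip (0,1) w=14 (creates cycle)
  Skip (0,3) w=14 (creates cycle)
MST weight = 19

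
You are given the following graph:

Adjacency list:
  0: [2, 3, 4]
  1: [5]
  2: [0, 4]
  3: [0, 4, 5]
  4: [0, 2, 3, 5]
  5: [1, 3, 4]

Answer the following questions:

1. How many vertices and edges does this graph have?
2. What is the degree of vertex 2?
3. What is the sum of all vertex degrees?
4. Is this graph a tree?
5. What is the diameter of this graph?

Count: 6 vertices, 8 edges.
Vertex 2 has neighbors [0, 4], degree = 2.
Handshaking lemma: 2 * 8 = 16.
A tree on 6 vertices has 5 edges. This graph has 8 edges (3 extra). Not a tree.
Diameter (longest shortest path) = 3.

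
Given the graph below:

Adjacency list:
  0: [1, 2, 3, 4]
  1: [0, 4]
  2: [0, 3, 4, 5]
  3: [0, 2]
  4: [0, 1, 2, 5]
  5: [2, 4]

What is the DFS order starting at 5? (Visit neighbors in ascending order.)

DFS from vertex 5 (neighbors processed in ascending order):
Visit order: 5, 2, 0, 1, 4, 3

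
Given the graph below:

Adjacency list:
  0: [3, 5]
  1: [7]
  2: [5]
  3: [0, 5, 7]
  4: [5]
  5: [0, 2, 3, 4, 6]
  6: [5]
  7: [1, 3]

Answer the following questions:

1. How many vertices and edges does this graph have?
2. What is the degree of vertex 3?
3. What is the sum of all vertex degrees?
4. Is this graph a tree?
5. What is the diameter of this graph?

Count: 8 vertices, 8 edges.
Vertex 3 has neighbors [0, 5, 7], degree = 3.
Handshaking lemma: 2 * 8 = 16.
A tree on 8 vertices has 7 edges. This graph has 8 edges (1 extra). Not a tree.
Diameter (longest shortest path) = 4.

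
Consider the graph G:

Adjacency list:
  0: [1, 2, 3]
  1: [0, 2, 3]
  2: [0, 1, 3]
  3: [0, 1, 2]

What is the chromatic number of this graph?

The graph has a maximum clique of size 4 (lower bound on chromatic number).
A valid 4-coloring: {0: 0, 1: 1, 2: 2, 3: 3}.
Chromatic number = 4.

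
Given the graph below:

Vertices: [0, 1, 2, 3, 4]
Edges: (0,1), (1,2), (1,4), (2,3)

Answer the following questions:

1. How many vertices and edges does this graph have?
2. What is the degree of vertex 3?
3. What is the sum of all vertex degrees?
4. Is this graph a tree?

Count: 5 vertices, 4 edges.
Vertex 3 has neighbors [2], degree = 1.
Handshaking lemma: 2 * 4 = 8.
A graph is a tree iff it is connected and has exactly n-1 edges. This graph is connected (all 5 vertices in one component) and has 5-1 = 4 edges. It is a tree.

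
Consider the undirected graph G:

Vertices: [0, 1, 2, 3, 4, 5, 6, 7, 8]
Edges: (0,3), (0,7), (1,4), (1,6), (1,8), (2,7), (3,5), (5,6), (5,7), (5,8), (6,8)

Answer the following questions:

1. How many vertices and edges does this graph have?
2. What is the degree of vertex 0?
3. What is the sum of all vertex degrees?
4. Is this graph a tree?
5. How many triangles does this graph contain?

Count: 9 vertices, 11 edges.
Vertex 0 has neighbors [3, 7], degree = 2.
Handshaking lemma: 2 * 11 = 22.
A tree on 9 vertices has 8 edges. This graph has 11 edges (3 extra). Not a tree.
Number of triangles = 2.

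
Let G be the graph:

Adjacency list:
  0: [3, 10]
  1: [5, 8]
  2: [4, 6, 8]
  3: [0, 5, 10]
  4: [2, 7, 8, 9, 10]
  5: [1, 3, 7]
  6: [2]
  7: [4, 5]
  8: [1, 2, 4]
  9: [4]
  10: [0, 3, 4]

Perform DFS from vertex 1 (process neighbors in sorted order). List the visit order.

DFS from vertex 1 (neighbors processed in ascending order):
Visit order: 1, 5, 3, 0, 10, 4, 2, 6, 8, 7, 9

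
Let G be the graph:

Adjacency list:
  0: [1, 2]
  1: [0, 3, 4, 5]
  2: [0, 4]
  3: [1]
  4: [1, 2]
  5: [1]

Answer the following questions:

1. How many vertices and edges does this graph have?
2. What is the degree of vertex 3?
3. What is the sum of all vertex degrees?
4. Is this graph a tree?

Count: 6 vertices, 6 edges.
Vertex 3 has neighbors [1], degree = 1.
Handshaking lemma: 2 * 6 = 12.
A tree on 6 vertices has 5 edges. This graph has 6 edges (1 extra). Not a tree.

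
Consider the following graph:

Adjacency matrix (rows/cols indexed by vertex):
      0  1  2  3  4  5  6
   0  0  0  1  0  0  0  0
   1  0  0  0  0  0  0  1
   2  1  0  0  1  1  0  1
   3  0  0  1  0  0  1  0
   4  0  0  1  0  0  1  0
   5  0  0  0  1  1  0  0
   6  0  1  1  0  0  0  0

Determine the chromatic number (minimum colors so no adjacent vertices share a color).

The graph has a maximum clique of size 2 (lower bound on chromatic number).
A valid 2-coloring: {0: 1, 1: 0, 2: 0, 3: 1, 4: 1, 5: 0, 6: 1}.
Chromatic number = 2.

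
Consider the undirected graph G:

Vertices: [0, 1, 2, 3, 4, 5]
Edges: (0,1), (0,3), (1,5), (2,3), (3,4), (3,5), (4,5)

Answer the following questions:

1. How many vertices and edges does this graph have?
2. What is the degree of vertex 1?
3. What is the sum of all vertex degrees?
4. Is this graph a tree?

Count: 6 vertices, 7 edges.
Vertex 1 has neighbors [0, 5], degree = 2.
Handshaking lemma: 2 * 7 = 14.
A tree on 6 vertices has 5 edges. This graph has 7 edges (2 extra). Not a tree.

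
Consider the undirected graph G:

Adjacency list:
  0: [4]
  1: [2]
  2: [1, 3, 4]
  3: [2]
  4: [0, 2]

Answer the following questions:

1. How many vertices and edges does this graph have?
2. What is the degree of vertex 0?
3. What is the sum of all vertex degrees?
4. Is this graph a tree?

Count: 5 vertices, 4 edges.
Vertex 0 has neighbors [4], degree = 1.
Handshaking lemma: 2 * 4 = 8.
A graph is a tree iff it is connected and has exactly n-1 edges. This graph is connected (all 5 vertices in one component) and has 5-1 = 4 edges. It is a tree.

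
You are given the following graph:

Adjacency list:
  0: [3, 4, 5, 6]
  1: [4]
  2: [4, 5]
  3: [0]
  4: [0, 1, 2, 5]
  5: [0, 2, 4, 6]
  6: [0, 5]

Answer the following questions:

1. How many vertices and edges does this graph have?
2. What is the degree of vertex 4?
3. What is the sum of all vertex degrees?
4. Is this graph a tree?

Count: 7 vertices, 9 edges.
Vertex 4 has neighbors [0, 1, 2, 5], degree = 4.
Handshaking lemma: 2 * 9 = 18.
A tree on 7 vertices has 6 edges. This graph has 9 edges (3 extra). Not a tree.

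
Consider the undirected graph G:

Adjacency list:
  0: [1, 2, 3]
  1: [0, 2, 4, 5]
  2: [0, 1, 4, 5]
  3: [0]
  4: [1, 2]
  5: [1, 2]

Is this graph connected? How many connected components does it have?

Checking connectivity: the graph has 1 connected component(s).
All vertices are reachable from each other. The graph IS connected.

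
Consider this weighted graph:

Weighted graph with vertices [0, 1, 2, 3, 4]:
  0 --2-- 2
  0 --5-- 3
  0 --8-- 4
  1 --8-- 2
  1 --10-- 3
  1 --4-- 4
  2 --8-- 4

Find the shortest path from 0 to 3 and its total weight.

Using Dijkstra's algorithm from vertex 0:
Shortest path: 0 -> 3
Total weight: 5 = 5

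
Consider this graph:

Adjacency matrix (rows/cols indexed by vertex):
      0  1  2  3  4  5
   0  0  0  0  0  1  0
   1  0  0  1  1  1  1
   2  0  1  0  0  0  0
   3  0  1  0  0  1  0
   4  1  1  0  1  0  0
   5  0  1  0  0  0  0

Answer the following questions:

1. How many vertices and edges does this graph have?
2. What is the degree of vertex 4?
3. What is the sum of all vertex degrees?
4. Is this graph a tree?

Count: 6 vertices, 6 edges.
Vertex 4 has neighbors [0, 1, 3], degree = 3.
Handshaking lemma: 2 * 6 = 12.
A tree on 6 vertices has 5 edges. This graph has 6 edges (1 extra). Not a tree.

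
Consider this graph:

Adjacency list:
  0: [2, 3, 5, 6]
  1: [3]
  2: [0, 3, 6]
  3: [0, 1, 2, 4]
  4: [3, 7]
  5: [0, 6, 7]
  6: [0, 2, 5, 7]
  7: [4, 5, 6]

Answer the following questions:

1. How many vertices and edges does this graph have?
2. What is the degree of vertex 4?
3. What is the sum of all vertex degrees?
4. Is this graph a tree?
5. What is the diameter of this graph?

Count: 8 vertices, 12 edges.
Vertex 4 has neighbors [3, 7], degree = 2.
Handshaking lemma: 2 * 12 = 24.
A tree on 8 vertices has 7 edges. This graph has 12 edges (5 extra). Not a tree.
Diameter (longest shortest path) = 3.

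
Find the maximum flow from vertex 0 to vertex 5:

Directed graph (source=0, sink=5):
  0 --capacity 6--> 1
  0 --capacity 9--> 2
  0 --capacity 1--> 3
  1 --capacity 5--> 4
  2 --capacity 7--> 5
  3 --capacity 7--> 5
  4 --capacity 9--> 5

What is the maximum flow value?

Computing max flow:
  Flow on (0->1): 5/6
  Flow on (0->2): 7/9
  Flow on (0->3): 1/1
  Flow on (1->4): 5/5
  Flow on (2->5): 7/7
  Flow on (3->5): 1/7
  Flow on (4->5): 5/9
Maximum flow = 13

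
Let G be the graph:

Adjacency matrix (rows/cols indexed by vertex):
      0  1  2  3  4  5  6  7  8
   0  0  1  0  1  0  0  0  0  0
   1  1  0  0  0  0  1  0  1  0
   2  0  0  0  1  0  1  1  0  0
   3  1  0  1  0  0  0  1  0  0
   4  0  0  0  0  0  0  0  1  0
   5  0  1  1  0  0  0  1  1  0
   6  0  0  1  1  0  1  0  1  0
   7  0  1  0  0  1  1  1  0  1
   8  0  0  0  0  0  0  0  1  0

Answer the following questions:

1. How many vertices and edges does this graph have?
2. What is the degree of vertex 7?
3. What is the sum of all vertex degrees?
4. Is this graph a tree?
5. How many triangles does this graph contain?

Count: 9 vertices, 13 edges.
Vertex 7 has neighbors [1, 4, 5, 6, 8], degree = 5.
Handshaking lemma: 2 * 13 = 26.
A tree on 9 vertices has 8 edges. This graph has 13 edges (5 extra). Not a tree.
Number of triangles = 4.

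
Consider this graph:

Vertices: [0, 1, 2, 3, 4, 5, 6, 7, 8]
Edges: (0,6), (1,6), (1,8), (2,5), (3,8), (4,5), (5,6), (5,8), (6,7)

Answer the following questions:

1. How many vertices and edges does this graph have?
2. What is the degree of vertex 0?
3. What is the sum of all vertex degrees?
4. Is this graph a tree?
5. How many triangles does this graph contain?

Count: 9 vertices, 9 edges.
Vertex 0 has neighbors [6], degree = 1.
Handshaking lemma: 2 * 9 = 18.
A tree on 9 vertices has 8 edges. This graph has 9 edges (1 extra). Not a tree.
Number of triangles = 0.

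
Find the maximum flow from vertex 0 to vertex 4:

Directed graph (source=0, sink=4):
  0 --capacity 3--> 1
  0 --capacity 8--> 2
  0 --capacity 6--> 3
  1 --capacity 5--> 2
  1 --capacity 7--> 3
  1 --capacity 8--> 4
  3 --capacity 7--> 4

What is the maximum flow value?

Computing max flow:
  Flow on (0->1): 3/3
  Flow on (0->3): 6/6
  Flow on (1->4): 3/8
  Flow on (3->4): 6/7
Maximum flow = 9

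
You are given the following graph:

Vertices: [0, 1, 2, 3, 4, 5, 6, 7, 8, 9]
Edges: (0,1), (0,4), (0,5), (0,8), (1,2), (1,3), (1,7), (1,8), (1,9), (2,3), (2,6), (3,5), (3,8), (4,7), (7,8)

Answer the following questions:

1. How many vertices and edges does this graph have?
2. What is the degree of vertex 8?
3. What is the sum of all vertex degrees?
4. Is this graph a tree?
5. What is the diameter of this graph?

Count: 10 vertices, 15 edges.
Vertex 8 has neighbors [0, 1, 3, 7], degree = 4.
Handshaking lemma: 2 * 15 = 30.
A tree on 10 vertices has 9 edges. This graph has 15 edges (6 extra). Not a tree.
Diameter (longest shortest path) = 4.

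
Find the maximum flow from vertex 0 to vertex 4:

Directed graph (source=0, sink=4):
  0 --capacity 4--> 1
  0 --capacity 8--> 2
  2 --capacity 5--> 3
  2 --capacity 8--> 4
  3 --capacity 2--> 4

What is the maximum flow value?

Computing max flow:
  Flow on (0->2): 8/8
  Flow on (2->4): 8/8
Maximum flow = 8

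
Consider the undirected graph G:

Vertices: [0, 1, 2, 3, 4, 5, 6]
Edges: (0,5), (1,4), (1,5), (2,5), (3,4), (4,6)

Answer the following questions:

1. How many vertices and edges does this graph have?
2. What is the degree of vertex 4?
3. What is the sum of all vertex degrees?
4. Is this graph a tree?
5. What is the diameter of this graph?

Count: 7 vertices, 6 edges.
Vertex 4 has neighbors [1, 3, 6], degree = 3.
Handshaking lemma: 2 * 6 = 12.
A graph is a tree iff it is connected and has exactly n-1 edges. This graph is connected (all 7 vertices in one component) and has 7-1 = 6 edges. It is a tree.
Diameter (longest shortest path) = 4.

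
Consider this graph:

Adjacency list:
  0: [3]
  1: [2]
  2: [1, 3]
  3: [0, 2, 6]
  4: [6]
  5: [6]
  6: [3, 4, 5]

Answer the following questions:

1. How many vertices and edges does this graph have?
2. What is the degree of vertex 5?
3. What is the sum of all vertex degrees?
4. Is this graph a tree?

Count: 7 vertices, 6 edges.
Vertex 5 has neighbors [6], degree = 1.
Handshaking lemma: 2 * 6 = 12.
A graph is a tree iff it is connected and has exactly n-1 edges. This graph is connected (all 7 vertices in one component) and has 7-1 = 6 edges. It is a tree.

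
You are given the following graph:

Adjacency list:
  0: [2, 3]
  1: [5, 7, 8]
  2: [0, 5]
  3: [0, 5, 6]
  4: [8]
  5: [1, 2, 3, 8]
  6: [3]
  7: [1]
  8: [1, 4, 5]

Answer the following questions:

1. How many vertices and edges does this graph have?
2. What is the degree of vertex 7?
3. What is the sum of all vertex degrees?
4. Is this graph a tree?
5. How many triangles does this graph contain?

Count: 9 vertices, 10 edges.
Vertex 7 has neighbors [1], degree = 1.
Handshaking lemma: 2 * 10 = 20.
A tree on 9 vertices has 8 edges. This graph has 10 edges (2 extra). Not a tree.
Number of triangles = 1.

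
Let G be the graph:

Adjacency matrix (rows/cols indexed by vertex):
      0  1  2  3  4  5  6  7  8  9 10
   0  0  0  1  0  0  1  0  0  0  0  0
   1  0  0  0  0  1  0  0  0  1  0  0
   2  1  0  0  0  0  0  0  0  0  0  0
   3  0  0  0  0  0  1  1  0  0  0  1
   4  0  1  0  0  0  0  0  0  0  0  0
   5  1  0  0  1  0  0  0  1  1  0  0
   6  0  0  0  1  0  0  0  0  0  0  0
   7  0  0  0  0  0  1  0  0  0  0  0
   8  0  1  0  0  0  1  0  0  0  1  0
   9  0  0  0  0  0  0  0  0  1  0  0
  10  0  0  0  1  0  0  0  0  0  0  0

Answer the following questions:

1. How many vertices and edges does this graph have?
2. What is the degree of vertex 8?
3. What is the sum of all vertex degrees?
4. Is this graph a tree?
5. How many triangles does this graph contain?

Count: 11 vertices, 10 edges.
Vertex 8 has neighbors [1, 5, 9], degree = 3.
Handshaking lemma: 2 * 10 = 20.
A graph is a tree iff it is connected and has exactly n-1 edges. This graph is connected (all 11 vertices in one component) and has 11-1 = 10 edges. It is a tree.
Number of triangles = 0.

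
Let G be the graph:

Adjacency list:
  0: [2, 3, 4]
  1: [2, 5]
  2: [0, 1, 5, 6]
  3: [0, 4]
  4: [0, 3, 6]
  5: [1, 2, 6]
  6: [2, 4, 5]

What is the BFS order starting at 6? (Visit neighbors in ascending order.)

BFS from vertex 6 (neighbors processed in ascending order):
Visit order: 6, 2, 4, 5, 0, 1, 3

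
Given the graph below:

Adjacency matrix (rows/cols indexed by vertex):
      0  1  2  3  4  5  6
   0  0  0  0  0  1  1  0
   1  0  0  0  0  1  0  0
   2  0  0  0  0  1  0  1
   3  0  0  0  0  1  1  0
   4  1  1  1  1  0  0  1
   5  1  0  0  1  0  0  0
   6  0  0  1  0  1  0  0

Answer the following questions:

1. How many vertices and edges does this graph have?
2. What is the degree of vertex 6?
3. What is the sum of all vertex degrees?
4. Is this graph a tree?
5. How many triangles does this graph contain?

Count: 7 vertices, 8 edges.
Vertex 6 has neighbors [2, 4], degree = 2.
Handshaking lemma: 2 * 8 = 16.
A tree on 7 vertices has 6 edges. This graph has 8 edges (2 extra). Not a tree.
Number of triangles = 1.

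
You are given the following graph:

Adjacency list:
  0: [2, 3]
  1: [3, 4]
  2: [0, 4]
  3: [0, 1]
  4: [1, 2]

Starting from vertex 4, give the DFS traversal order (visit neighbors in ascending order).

DFS from vertex 4 (neighbors processed in ascending order):
Visit order: 4, 1, 3, 0, 2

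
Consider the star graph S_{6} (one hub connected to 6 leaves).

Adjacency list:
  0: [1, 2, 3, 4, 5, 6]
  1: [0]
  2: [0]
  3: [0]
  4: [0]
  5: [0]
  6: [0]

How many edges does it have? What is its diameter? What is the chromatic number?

Star graph S_{6}: the hub connects to all 6 leaves.
Edges = 6.
Diameter = 2 (any leaf to hub is 1, leaf to leaf through hub is 2).
Star graphs are bipartite (hub vs leaves), so chromatic number = 2.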